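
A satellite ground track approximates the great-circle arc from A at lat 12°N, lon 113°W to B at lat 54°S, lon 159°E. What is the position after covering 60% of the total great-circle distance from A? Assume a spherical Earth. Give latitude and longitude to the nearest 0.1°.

The haversine formula gives a central angle δ ≈ 1.719 rad (98.5°) between the endpoints.
Interpolate at f = 0.60 with slerp weights a = sin((1−f)δ)/sin δ ≈ 0.642, b = sin(fδ)/sin δ ≈ 0.868.
p = a·p₁ + b·p₂ ≈ (-0.722, -0.395, -0.569); φ = arcsin(p_z) ≈ -34.65°, λ = atan2(p_y, p_x) ≈ -151.29°.

≈ lat 34.6°S, lon 151.3°W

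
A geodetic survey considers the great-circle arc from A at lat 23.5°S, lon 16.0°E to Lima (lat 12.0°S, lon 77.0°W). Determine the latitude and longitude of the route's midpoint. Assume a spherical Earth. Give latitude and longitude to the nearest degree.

≈ lat 25°S, lon 32°W

The haversine formula gives a central angle δ ≈ 1.535 rad (87.9°) between the endpoints.
Interpolate at f = 1/2 with slerp weights a = sin((1−f)δ)/sin δ ≈ 0.695, b = sin(fδ)/sin δ ≈ 0.695.
p = a·p₁ + b·p₂ ≈ (0.765, -0.487, -0.421); φ = arcsin(p_z) ≈ -24.93°, λ = atan2(p_y, p_x) ≈ -32.45°.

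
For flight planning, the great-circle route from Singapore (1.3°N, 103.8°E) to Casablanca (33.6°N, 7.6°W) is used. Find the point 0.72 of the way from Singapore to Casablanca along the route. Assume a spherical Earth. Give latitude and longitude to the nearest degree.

The haversine formula gives a central angle δ ≈ 1.866 rad (106.9°) between the endpoints.
Interpolate at f = 0.72 with slerp weights a = sin((1−f)δ)/sin δ ≈ 0.522, b = sin(fδ)/sin δ ≈ 1.019.
p = a·p₁ + b·p₂ ≈ (0.716, 0.394, 0.575); φ = arcsin(p_z) ≈ 35.13°, λ = atan2(p_y, p_x) ≈ 28.83°.

≈ (35°N, 29°E)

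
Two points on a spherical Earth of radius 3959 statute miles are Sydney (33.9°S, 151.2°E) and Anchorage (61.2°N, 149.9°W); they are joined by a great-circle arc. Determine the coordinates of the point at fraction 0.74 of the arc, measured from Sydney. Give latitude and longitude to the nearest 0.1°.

≈ (38.7°N, 176.1°W)

Write both endpoints as unit vectors p₁, p₂ with components (cos φ cos λ, cos φ sin λ, sin φ).
The central angle between the endpoints is δ = arccos(p₁·p₂) ≈ 1.857 rad (106.4°).
Interpolate at f = 0.74 with slerp weights a = sin((1−f)δ)/sin δ ≈ 0.484, b = sin(fδ)/sin δ ≈ 1.022.
p = a·p₁ + b·p₂ ≈ (-0.778, -0.053, 0.626); φ = arcsin(p_z) ≈ 38.75°, λ = atan2(p_y, p_x) ≈ -176.07°.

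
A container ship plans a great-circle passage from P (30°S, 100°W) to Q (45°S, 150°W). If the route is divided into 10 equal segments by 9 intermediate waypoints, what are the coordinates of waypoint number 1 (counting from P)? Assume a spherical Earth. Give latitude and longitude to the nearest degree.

Write both endpoints as unit vectors p₁, p₂ with components (cos φ cos λ, cos φ sin λ, sin φ).
The central angle between the endpoints is δ = arccos(p₁·p₂) ≈ 0.727 rad (41.7°).
Interpolate at f = 1/10 with slerp weights a = sin((1−f)δ)/sin δ ≈ 0.916, b = sin(fδ)/sin δ ≈ 0.109.
p = a·p₁ + b·p₂ ≈ (-0.205, -0.820, -0.535); φ = arcsin(p_z) ≈ -32.35°, λ = atan2(p_y, p_x) ≈ -104.02°.

≈ (32°S, 104°W)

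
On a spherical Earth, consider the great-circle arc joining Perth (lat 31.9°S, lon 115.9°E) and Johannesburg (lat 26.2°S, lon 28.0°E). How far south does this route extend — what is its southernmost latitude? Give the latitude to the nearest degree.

The great circle lies in the plane with unit normal n̂ = (p₁ × p₂)/|p₁ × p₂|.
Here n̂_z ≈ -0.789; the vertex latitude is φ_max = arccos|n̂_z| ≈ 37.9°.

≈ 38°S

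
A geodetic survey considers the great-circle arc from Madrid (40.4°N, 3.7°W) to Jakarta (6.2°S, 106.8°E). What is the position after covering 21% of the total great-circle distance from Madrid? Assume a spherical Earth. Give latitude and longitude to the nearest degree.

≈ 40°N, 27°E

The haversine formula gives a central angle δ ≈ 1.913 rad (109.6°) between the endpoints.
Interpolate at f = 0.21 with slerp weights a = sin((1−f)δ)/sin δ ≈ 1.059, b = sin(fδ)/sin δ ≈ 0.415.
p = a·p₁ + b·p₂ ≈ (0.686, 0.343, 0.642); φ = arcsin(p_z) ≈ 39.93°, λ = atan2(p_y, p_x) ≈ 26.56°.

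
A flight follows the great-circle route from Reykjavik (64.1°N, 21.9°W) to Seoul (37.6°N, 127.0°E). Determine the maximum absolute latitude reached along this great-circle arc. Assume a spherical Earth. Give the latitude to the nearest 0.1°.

≈ 79.4°N

The great circle lies in the plane with unit normal n̂ = (p₁ × p₂)/|p₁ × p₂|.
Here n̂_z ≈ +0.185; the vertex latitude is φ_max = arccos|n̂_z| ≈ 79.4°.
Check via Clairaut: cos φ_max = |cos φ₁| · sin C = cos(64.1°)·sin(25.0°) ≈ 0.185, again giving ≈ 79.4°.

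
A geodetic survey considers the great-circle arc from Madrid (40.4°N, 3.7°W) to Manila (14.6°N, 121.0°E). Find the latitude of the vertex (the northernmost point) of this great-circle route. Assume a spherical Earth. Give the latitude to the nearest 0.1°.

≈ 51.2°N

The great circle lies in the plane with unit normal n̂ = (p₁ × p₂)/|p₁ × p₂|.
Here n̂_z ≈ +0.627; the vertex latitude is φ_max = arccos|n̂_z| ≈ 51.2°.
Check via Clairaut: cos φ_max = |cos φ₁| · sin C = cos(40.4°)·sin(55.4°) ≈ 0.627, again giving ≈ 51.2°.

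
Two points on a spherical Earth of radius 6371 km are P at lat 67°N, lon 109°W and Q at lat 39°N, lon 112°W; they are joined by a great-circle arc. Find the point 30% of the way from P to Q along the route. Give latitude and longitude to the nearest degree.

≈ lat 59°N, lon 110°W

Convert each endpoint to a unit vector on the sphere (x = cos φ cos λ, y = cos φ sin λ, z = sin φ).
The central angle between the endpoints is δ = arccos(p₁·p₂) ≈ 0.490 rad (28.1°).
Interpolate at f = 0.30 with slerp weights a = sin((1−f)δ)/sin δ ≈ 0.715, b = sin(fδ)/sin δ ≈ 0.311.
p = a·p₁ + b·p₂ ≈ (-0.182, -0.488, 0.854); φ = arcsin(p_z) ≈ 58.61°, λ = atan2(p_y, p_x) ≈ -110.39°.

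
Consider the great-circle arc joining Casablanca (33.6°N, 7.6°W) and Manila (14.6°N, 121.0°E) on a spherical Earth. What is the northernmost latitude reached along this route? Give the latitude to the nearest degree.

≈ 47°N

The great circle lies in the plane with unit normal n̂ = (p₁ × p₂)/|p₁ × p₂|.
Here n̂_z ≈ +0.676; the vertex latitude is φ_max = arccos|n̂_z| ≈ 47.5°.
Check via Clairaut: cos φ_max = |cos φ₁| · sin C = cos(33.6°)·sin(54.3°) ≈ 0.676, again giving ≈ 47.5°.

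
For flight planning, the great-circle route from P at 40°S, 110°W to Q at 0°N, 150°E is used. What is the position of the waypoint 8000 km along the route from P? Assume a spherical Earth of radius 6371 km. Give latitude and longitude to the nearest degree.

≈ 16°S, 170°E

From cos δ = sin φ₁ sin φ₂ + cos φ₁ cos φ₂ cos Δλ, the central angle is δ ≈ 1.704 rad (97.6°). The total great-circle distance is δ·R ≈ 1.704 × 6371 ≈ 10858 km, so the target fraction is f = 8000/10858 ≈ 0.737.
Interpolate at f ≈ 0.737 with slerp weights a = sin((1−f)δ)/sin δ ≈ 0.438, b = sin(fδ)/sin δ ≈ 0.959.
p = a·p₁ + b·p₂ ≈ (-0.945, 0.165, -0.281); φ = arcsin(p_z) ≈ -16.33°, λ = atan2(p_y, p_x) ≈ 170.12°.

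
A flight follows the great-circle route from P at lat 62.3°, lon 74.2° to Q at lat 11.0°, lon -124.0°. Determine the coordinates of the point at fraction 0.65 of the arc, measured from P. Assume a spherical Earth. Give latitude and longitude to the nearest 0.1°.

Convert each endpoint to a unit vector on the sphere (x = cos φ cos λ, y = cos φ sin λ, z = sin φ).
The central angle between the endpoints is δ = arccos(p₁·p₂) ≈ 1.839 rad (105.3°).
Interpolate at f = 0.65 with slerp weights a = sin((1−f)δ)/sin δ ≈ 0.622, b = sin(fδ)/sin δ ≈ 0.965.
p = a·p₁ + b·p₂ ≈ (-0.451, -0.507, 0.735); φ = arcsin(p_z) ≈ 47.30°, λ = atan2(p_y, p_x) ≈ -131.65°.

≈ lat 47.3°, lon -131.7°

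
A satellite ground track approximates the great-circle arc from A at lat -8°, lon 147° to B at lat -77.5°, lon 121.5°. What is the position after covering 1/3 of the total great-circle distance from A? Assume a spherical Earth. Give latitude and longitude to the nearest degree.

≈ lat -31°, lon 144°

Convert each endpoint to a unit vector on the sphere (x = cos φ cos λ, y = cos φ sin λ, z = sin φ).
The central angle between the endpoints is δ = arccos(p₁·p₂) ≈ 1.235 rad (70.8°).
Interpolate at f = 1/3 with slerp weights a = sin((1−f)δ)/sin δ ≈ 0.777, b = sin(fδ)/sin δ ≈ 0.424.
p = a·p₁ + b·p₂ ≈ (-0.693, 0.497, -0.522); φ = arcsin(p_z) ≈ -31.46°, λ = atan2(p_y, p_x) ≈ 144.35°.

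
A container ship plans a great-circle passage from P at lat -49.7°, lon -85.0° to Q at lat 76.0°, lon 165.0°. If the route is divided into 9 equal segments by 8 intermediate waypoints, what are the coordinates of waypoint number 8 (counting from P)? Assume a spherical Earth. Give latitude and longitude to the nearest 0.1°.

≈ lat 69.5°, lon -143.9°

The haversine formula gives a central angle δ ≈ 2.487 rad (142.5°) between the endpoints.
Interpolate at f = 8/9 with slerp weights a = sin((1−f)δ)/sin δ ≈ 0.448, b = sin(fδ)/sin δ ≈ 1.318.
p = a·p₁ + b·p₂ ≈ (-0.283, -0.206, 0.937); φ = arcsin(p_z) ≈ 69.51°, λ = atan2(p_y, p_x) ≈ -143.86°.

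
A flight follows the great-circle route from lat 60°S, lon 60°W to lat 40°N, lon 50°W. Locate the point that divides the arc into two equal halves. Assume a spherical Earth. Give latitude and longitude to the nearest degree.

Convert each endpoint to a unit vector on the sphere (x = cos φ cos λ, y = cos φ sin λ, z = sin φ).
The central angle between the endpoints is δ = arccos(p₁·p₂) ≈ 1.751 rad (100.3°).
Interpolate at f = 1/2 with slerp weights a = sin((1−f)δ)/sin δ ≈ 0.781, b = sin(fδ)/sin δ ≈ 0.781.
p = a·p₁ + b·p₂ ≈ (0.580, -0.796, -0.174); φ = arcsin(p_z) ≈ -10.04°, λ = atan2(p_y, p_x) ≈ -53.95°.

≈ lat 10°S, lon 54°W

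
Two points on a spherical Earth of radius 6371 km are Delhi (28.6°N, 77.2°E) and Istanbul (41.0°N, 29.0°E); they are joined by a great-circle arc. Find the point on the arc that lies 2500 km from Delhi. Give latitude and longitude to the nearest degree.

≈ 38°N, 53°E

From cos δ = sin φ₁ sin φ₂ + cos φ₁ cos φ₂ cos Δλ, the central angle is δ ≈ 0.714 rad (40.9°). The total great-circle distance is δ·R ≈ 0.714 × 6371 ≈ 4549 km, so the target fraction is f = 2500/4549 ≈ 0.550.
Interpolate at f ≈ 0.550 with slerp weights a = sin((1−f)δ)/sin δ ≈ 0.483, b = sin(fδ)/sin δ ≈ 0.584.
p = a·p₁ + b·p₂ ≈ (0.479, 0.627, 0.614); φ = arcsin(p_z) ≈ 37.89°, λ = atan2(p_y, p_x) ≈ 52.60°.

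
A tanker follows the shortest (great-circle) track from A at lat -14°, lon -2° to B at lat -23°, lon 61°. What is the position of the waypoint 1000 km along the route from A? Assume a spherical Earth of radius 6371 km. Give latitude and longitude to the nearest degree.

≈ lat -17°, lon 7°

Convert each endpoint to a unit vector on the sphere (x = cos φ cos λ, y = cos φ sin λ, z = sin φ).
The central angle between the endpoints is δ = arccos(p₁·p₂) ≈ 1.047 rad (60.0°). The total great-circle distance is δ·R ≈ 1.047 × 6371 ≈ 6672 km, so the target fraction is f = 1000/6672 ≈ 0.150.
Interpolate at f ≈ 0.150 with slerp weights a = sin((1−f)δ)/sin δ ≈ 0.897, b = sin(fδ)/sin δ ≈ 0.181.
p = a·p₁ + b·p₂ ≈ (0.951, 0.115, -0.288); φ = arcsin(p_z) ≈ -16.72°, λ = atan2(p_y, p_x) ≈ 6.89°.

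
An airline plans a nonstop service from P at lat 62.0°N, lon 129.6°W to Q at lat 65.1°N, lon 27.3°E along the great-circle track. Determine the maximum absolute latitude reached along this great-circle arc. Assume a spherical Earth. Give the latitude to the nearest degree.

≈ 84°N

The great circle lies in the plane with unit normal n̂ = (p₁ × p₂)/|p₁ × p₂|.
Here n̂_z ≈ +0.099; the vertex latitude is φ_max = arccos|n̂_z| ≈ 84.3°.
Check via Clairaut: cos φ_max = |cos φ₁| · sin C = cos(62.0°)·sin(12.1°) ≈ 0.099, again giving ≈ 84.3°.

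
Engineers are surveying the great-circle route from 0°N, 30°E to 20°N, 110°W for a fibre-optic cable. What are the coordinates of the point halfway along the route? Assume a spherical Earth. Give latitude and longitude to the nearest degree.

From cos δ = sin φ₁ sin φ₂ + cos φ₁ cos φ₂ cos Δλ, the central angle is δ ≈ 2.374 rad (136.0°).
Interpolate at f = 1/2 with slerp weights a = sin((1−f)δ)/sin δ ≈ 1.336, b = sin(fδ)/sin δ ≈ 1.336.
p = a·p₁ + b·p₂ ≈ (0.728, -0.512, 0.457); φ = arcsin(p_z) ≈ 27.19°, λ = atan2(p_y, p_x) ≈ -35.12°.

≈ 27°N, 35°W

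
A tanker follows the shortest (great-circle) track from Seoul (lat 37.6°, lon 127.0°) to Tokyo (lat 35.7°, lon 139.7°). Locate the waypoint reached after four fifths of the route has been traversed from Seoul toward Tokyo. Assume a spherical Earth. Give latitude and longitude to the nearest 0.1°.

≈ lat 36.2°, lon 137.2°

The haversine formula gives a central angle δ ≈ 0.181 rad (10.4°) between the endpoints.
Interpolate at f = 4/5 with slerp weights a = sin((1−f)δ)/sin δ ≈ 0.201, b = sin(fδ)/sin δ ≈ 0.802.
p = a·p₁ + b·p₂ ≈ (-0.592, 0.548, 0.590); φ = arcsin(p_z) ≈ 36.19°, λ = atan2(p_y, p_x) ≈ 137.21°.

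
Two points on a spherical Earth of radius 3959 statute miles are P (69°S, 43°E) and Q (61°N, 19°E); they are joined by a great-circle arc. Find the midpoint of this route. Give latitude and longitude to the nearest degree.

From cos δ = sin φ₁ sin φ₂ + cos φ₁ cos φ₂ cos Δλ, the central angle is δ ≈ 2.289 rad (131.1°).
Interpolate at f = 1/2 with slerp weights a = sin((1−f)δ)/sin δ ≈ 1.209, b = sin(fδ)/sin δ ≈ 1.209.
p = a·p₁ + b·p₂ ≈ (0.871, 0.486, -0.071); φ = arcsin(p_z) ≈ -4.09°, λ = atan2(p_y, p_x) ≈ 29.17°.

≈ (4°S, 29°E)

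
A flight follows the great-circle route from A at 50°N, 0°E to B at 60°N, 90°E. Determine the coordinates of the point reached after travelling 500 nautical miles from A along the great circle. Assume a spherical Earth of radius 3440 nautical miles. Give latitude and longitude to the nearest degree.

Write both endpoints as unit vectors p₁, p₂ with components (cos φ cos λ, cos φ sin λ, sin φ).
The central angle between the endpoints is δ = arccos(p₁·p₂) ≈ 0.845 rad (48.4°). The total great-circle distance is δ·R ≈ 0.845 × 3440 ≈ 2908 nmi, so the target fraction is f = 500/2908 ≈ 0.172.
Interpolate at f ≈ 0.172 with slerp weights a = sin((1−f)δ)/sin δ ≈ 0.861, b = sin(fδ)/sin δ ≈ 0.194.
p = a·p₁ + b·p₂ ≈ (0.553, 0.097, 0.827); φ = arcsin(p_z) ≈ 55.82°, λ = atan2(p_y, p_x) ≈ 9.92°.

≈ 56°N, 10°E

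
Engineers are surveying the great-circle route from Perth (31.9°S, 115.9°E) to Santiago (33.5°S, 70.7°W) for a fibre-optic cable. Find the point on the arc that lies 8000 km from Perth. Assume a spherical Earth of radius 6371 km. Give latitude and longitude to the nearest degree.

≈ (75°S, 87°W)

From cos δ = sin φ₁ sin φ₂ + cos φ₁ cos φ₂ cos Δλ, the central angle is δ ≈ 1.995 rad (114.3°). The total great-circle distance is δ·R ≈ 1.995 × 6371 ≈ 12710 km, so the target fraction is f = 8000/12710 ≈ 0.629.
Interpolate at f ≈ 0.629 with slerp weights a = sin((1−f)δ)/sin δ ≈ 0.739, b = sin(fδ)/sin δ ≈ 1.043.
p = a·p₁ + b·p₂ ≈ (0.013, -0.256, -0.966); φ = arcsin(p_z) ≈ -75.12°, λ = atan2(p_y, p_x) ≈ -87.02°.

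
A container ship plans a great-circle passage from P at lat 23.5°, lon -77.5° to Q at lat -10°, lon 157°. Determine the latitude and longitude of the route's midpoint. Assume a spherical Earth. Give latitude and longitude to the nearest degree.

≈ lat 14°, lon -144°

Convert each endpoint to a unit vector on the sphere (x = cos φ cos λ, y = cos φ sin λ, z = sin φ).
The central angle between the endpoints is δ = arccos(p₁·p₂) ≈ 2.206 rad (126.4°).
Interpolate at f = 1/2 with slerp weights a = sin((1−f)δ)/sin δ ≈ 1.109, b = sin(fδ)/sin δ ≈ 1.109.
p = a·p₁ + b·p₂ ≈ (-0.785, -0.566, 0.250); φ = arcsin(p_z) ≈ 14.46°, λ = atan2(p_y, p_x) ≈ -144.21°.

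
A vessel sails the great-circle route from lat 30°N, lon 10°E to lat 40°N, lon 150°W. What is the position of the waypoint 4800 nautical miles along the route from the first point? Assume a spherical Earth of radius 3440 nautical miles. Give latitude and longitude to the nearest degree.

Write both endpoints as unit vectors p₁, p₂ with components (cos φ cos λ, cos φ sin λ, sin φ).
The central angle between the endpoints is δ = arccos(p₁·p₂) ≈ 1.878 rad (107.6°). The total great-circle distance is δ·R ≈ 1.878 × 3440 ≈ 6459 nmi, so the target fraction is f = 4800/6459 ≈ 0.743.
Interpolate at f ≈ 0.743 with slerp weights a = sin((1−f)δ)/sin δ ≈ 0.486, b = sin(fδ)/sin δ ≈ 1.033.
p = a·p₁ + b·p₂ ≈ (-0.270, -0.322, 0.907); φ = arcsin(p_z) ≈ 65.12°, λ = atan2(p_y, p_x) ≈ -129.97°.

≈ lat 65°N, lon 130°W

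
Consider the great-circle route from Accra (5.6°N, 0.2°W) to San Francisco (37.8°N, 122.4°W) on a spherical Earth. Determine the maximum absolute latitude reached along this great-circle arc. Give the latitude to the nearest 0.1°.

≈ 44.5°N

The great circle lies in the plane with unit normal n̂ = (p₁ × p₂)/|p₁ × p₂|.
Here n̂_z ≈ -0.713; the vertex latitude is φ_max = arccos|n̂_z| ≈ 44.5°.
Check via Clairaut: cos φ_max = |cos φ₁| · sin C = cos(5.6°)·sin(45.8°) ≈ 0.713, again giving ≈ 44.5°.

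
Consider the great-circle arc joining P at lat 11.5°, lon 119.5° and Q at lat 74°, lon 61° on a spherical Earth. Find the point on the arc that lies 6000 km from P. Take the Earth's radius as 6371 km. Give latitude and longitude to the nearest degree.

Write both endpoints as unit vectors p₁, p₂ with components (cos φ cos λ, cos φ sin λ, sin φ).
The central angle between the endpoints is δ = arccos(p₁·p₂) ≈ 1.232 rad (70.6°). The total great-circle distance is δ·R ≈ 1.232 × 6371 ≈ 7846 km, so the target fraction is f = 6000/7846 ≈ 0.765.
Interpolate at f ≈ 0.765 with slerp weights a = sin((1−f)δ)/sin δ ≈ 0.303, b = sin(fδ)/sin δ ≈ 0.857.
p = a·p₁ + b·p₂ ≈ (-0.032, 0.465, 0.885); φ = arcsin(p_z) ≈ 62.21°, λ = atan2(p_y, p_x) ≈ 93.89°.

≈ lat 62°, lon 94°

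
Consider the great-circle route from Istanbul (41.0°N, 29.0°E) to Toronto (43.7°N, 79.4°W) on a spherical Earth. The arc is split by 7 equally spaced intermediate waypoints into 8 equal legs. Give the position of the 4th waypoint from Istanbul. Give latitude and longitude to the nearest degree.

Convert each endpoint to a unit vector on the sphere (x = cos φ cos λ, y = cos φ sin λ, z = sin φ).
The central angle between the endpoints is δ = arccos(p₁·p₂) ≈ 1.286 rad (73.7°).
Interpolate at f = 4/8 with slerp weights a = sin((1−f)δ)/sin δ ≈ 0.625, b = sin(fδ)/sin δ ≈ 0.625.
p = a·p₁ + b·p₂ ≈ (0.495, -0.215, 0.841); φ = arcsin(p_z) ≈ 57.30°, λ = atan2(p_y, p_x) ≈ -23.49°.

≈ (57°N, 23°W)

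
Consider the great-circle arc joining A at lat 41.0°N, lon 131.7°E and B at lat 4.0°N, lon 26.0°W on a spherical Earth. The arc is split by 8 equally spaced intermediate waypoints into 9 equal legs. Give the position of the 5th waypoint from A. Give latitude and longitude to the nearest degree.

≈ lat 55°N, lon 8°E

Write both endpoints as unit vectors p₁, p₂ with components (cos φ cos λ, cos φ sin λ, sin φ).
The central angle between the endpoints is δ = arccos(p₁·p₂) ≈ 2.279 rad (130.6°).
Interpolate at f = 5/9 with slerp weights a = sin((1−f)δ)/sin δ ≈ 1.118, b = sin(fδ)/sin δ ≈ 1.257.
p = a·p₁ + b·p₂ ≈ (0.566, 0.080, 0.821); φ = arcsin(p_z) ≈ 55.17°, λ = atan2(p_y, p_x) ≈ 8.07°.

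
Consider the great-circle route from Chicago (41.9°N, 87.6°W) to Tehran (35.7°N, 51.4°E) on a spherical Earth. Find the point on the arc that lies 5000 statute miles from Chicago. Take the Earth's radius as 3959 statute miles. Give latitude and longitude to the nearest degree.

≈ 53°N, 34°E

The haversine formula gives a central angle δ ≈ 1.637 rad (93.8°) between the endpoints. The total great-circle distance is δ·R ≈ 1.637 × 3959 ≈ 6482 mi, so the target fraction is f = 5000/6482 ≈ 0.771.
Interpolate at f ≈ 0.771 with slerp weights a = sin((1−f)δ)/sin δ ≈ 0.366, b = sin(fδ)/sin δ ≈ 0.955.
p = a·p₁ + b·p₂ ≈ (0.495, 0.334, 0.802); φ = arcsin(p_z) ≈ 53.33°, λ = atan2(p_y, p_x) ≈ 33.96°.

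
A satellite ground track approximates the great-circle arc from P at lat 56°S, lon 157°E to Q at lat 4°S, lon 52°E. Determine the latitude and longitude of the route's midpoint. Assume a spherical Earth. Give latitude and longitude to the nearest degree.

Write both endpoints as unit vectors p₁, p₂ with components (cos φ cos λ, cos φ sin λ, sin φ).
The central angle between the endpoints is δ = arccos(p₁·p₂) ≈ 1.657 rad (95.0°).
Interpolate at f = 1/2 with slerp weights a = sin((1−f)δ)/sin δ ≈ 0.740, b = sin(fδ)/sin δ ≈ 0.740.
p = a·p₁ + b·p₂ ≈ (0.074, 0.743, -0.665); φ = arcsin(p_z) ≈ -41.68°, λ = atan2(p_y, p_x) ≈ 84.35°.

≈ lat 42°S, lon 84°E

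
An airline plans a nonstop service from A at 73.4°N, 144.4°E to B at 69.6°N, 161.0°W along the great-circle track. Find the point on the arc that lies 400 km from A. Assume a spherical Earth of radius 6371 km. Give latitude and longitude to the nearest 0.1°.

≈ 73.9°N, 157.1°E

The haversine formula gives a central angle δ ≈ 0.298 rad (17.1°) between the endpoints. The total great-circle distance is δ·R ≈ 0.298 × 6371 ≈ 1899 km, so the target fraction is f = 400/1899 ≈ 0.211.
Interpolate at f ≈ 0.211 with slerp weights a = sin((1−f)δ)/sin δ ≈ 0.794, b = sin(fδ)/sin δ ≈ 0.214.
p = a·p₁ + b·p₂ ≈ (-0.255, 0.108, 0.961); φ = arcsin(p_z) ≈ 73.94°, λ = atan2(p_y, p_x) ≈ 157.07°.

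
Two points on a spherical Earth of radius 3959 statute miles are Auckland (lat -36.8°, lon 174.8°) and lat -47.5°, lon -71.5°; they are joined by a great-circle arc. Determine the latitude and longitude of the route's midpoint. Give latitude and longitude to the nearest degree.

Write both endpoints as unit vectors p₁, p₂ with components (cos φ cos λ, cos φ sin λ, sin φ).
The central angle between the endpoints is δ = arccos(p₁·p₂) ≈ 1.345 rad (77.0°).
Interpolate at f = 1/2 with slerp weights a = sin((1−f)δ)/sin δ ≈ 0.639, b = sin(fδ)/sin δ ≈ 0.639.
p = a·p₁ + b·p₂ ≈ (-0.373, -0.363, -0.854); φ = arcsin(p_z) ≈ -58.65°, λ = atan2(p_y, p_x) ≈ -135.74°.

≈ lat -59°, lon -136°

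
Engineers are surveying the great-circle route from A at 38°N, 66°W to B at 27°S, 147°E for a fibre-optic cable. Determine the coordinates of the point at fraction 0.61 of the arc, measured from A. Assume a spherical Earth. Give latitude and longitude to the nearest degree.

Write both endpoints as unit vectors p₁, p₂ with components (cos φ cos λ, cos φ sin λ, sin φ).
The central angle between the endpoints is δ = arccos(p₁·p₂) ≈ 2.623 rad (150.3°).
Interpolate at f = 0.61 with slerp weights a = sin((1−f)δ)/sin δ ≈ 1.721, b = sin(fδ)/sin δ ≈ 2.016.
p = a·p₁ + b·p₂ ≈ (-0.954, -0.261, 0.145); φ = arcsin(p_z) ≈ 8.32°, λ = atan2(p_y, p_x) ≈ -164.71°.

≈ 8°N, 165°W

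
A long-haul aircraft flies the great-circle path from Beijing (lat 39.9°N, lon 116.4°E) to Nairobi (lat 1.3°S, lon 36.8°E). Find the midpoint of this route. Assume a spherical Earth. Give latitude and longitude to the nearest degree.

Write both endpoints as unit vectors p₁, p₂ with components (cos φ cos λ, cos φ sin λ, sin φ).
The central angle between the endpoints is δ = arccos(p₁·p₂) ≈ 1.447 rad (82.9°).
Interpolate at f = 1/2 with slerp weights a = sin((1−f)δ)/sin δ ≈ 0.667, b = sin(fδ)/sin δ ≈ 0.667.
p = a·p₁ + b·p₂ ≈ (0.306, 0.858, 0.413); φ = arcsin(p_z) ≈ 24.38°, λ = atan2(p_y, p_x) ≈ 70.34°.

≈ lat 24°N, lon 70°E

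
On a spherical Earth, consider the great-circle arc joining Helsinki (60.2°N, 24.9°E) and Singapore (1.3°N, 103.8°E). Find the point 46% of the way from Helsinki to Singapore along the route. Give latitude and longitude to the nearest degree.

From cos δ = sin φ₁ sin φ₂ + cos φ₁ cos φ₂ cos Δλ, the central angle is δ ≈ 1.455 rad (83.4°).
Interpolate at f = 0.46 with slerp weights a = sin((1−f)δ)/sin δ ≈ 0.712, b = sin(fδ)/sin δ ≈ 0.625.
p = a·p₁ + b·p₂ ≈ (0.172, 0.756, 0.632); φ = arcsin(p_z) ≈ 39.21°, λ = atan2(p_y, p_x) ≈ 77.17°.

≈ 39°N, 77°E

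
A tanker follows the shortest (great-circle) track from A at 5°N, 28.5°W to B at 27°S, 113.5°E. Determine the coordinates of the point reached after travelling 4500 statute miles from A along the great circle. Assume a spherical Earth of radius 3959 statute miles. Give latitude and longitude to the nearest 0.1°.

Convert each endpoint to a unit vector on the sphere (x = cos φ cos λ, y = cos φ sin λ, z = sin φ).
The central angle between the endpoints is δ = arccos(p₁·p₂) ≈ 2.402 rad (137.6°). The total great-circle distance is δ·R ≈ 2.402 × 3959 ≈ 9511 mi, so the target fraction is f = 4500/9511 ≈ 0.473.
Interpolate at f ≈ 0.473 with slerp weights a = sin((1−f)δ)/sin δ ≈ 1.416, b = sin(fδ)/sin δ ≈ 1.347.
p = a·p₁ + b·p₂ ≈ (0.761, 0.427, -0.488); φ = arcsin(p_z) ≈ -29.21°, λ = atan2(p_y, p_x) ≈ 29.31°.

≈ 29.2°S, 29.3°E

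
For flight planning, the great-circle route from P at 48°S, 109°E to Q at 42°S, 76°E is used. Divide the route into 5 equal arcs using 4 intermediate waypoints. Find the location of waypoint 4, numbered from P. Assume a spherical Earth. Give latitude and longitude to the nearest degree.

From cos δ = sin φ₁ sin φ₂ + cos φ₁ cos φ₂ cos Δλ, the central angle is δ ≈ 0.417 rad (23.9°).
Interpolate at f = 4/5 with slerp weights a = sin((1−f)δ)/sin δ ≈ 0.206, b = sin(fδ)/sin δ ≈ 0.808.
p = a·p₁ + b·p₂ ≈ (0.101, 0.713, -0.694); φ = arcsin(p_z) ≈ -43.93°, λ = atan2(p_y, p_x) ≈ 81.97°.

≈ 44°S, 82°E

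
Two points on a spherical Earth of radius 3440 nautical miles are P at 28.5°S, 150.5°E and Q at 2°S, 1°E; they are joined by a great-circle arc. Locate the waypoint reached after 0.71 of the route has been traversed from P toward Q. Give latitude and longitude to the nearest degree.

Convert each endpoint to a unit vector on the sphere (x = cos φ cos λ, y = cos φ sin λ, z = sin φ).
The central angle between the endpoints is δ = arccos(p₁·p₂) ≈ 2.404 rad (137.7°).
Interpolate at f = 0.71 with slerp weights a = sin((1−f)δ)/sin δ ≈ 0.955, b = sin(fδ)/sin δ ≈ 1.473.
p = a·p₁ + b·p₂ ≈ (0.742, 0.439, -0.507); φ = arcsin(p_z) ≈ -30.46°, λ = atan2(p_y, p_x) ≈ 30.61°.

≈ 30°S, 31°E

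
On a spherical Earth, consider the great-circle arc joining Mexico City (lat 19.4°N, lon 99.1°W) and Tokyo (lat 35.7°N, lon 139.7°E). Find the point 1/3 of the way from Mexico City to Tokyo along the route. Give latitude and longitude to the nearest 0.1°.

From cos δ = sin φ₁ sin φ₂ + cos φ₁ cos φ₂ cos Δλ, the central angle is δ ≈ 1.775 rad (101.7°).
Interpolate at f = 1/3 with slerp weights a = sin((1−f)δ)/sin δ ≈ 0.946, b = sin(fδ)/sin δ ≈ 0.570.
p = a·p₁ + b·p₂ ≈ (-0.494, -0.581, 0.647); φ = arcsin(p_z) ≈ 40.28°, λ = atan2(p_y, p_x) ≈ -130.34°.

≈ lat 40.3°N, lon 130.3°W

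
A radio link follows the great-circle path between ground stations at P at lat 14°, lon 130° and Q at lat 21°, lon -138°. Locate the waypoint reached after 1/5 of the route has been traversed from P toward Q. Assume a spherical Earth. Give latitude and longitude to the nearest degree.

≈ lat 20°, lon 147°

Convert each endpoint to a unit vector on the sphere (x = cos φ cos λ, y = cos φ sin λ, z = sin φ).
The central angle between the endpoints is δ = arccos(p₁·p₂) ≈ 1.516 rad (86.8°).
Interpolate at f = 1/5 with slerp weights a = sin((1−f)δ)/sin δ ≈ 0.938, b = sin(fδ)/sin δ ≈ 0.299.
p = a·p₁ + b·p₂ ≈ (-0.792, 0.510, 0.334); φ = arcsin(p_z) ≈ 19.51°, λ = atan2(p_y, p_x) ≈ 147.21°.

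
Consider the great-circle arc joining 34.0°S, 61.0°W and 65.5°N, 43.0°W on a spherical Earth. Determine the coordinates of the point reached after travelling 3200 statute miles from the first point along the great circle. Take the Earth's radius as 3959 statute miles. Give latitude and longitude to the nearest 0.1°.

≈ 12.0°N, 55.5°W

Convert each endpoint to a unit vector on the sphere (x = cos φ cos λ, y = cos φ sin λ, z = sin φ).
The central angle between the endpoints is δ = arccos(p₁·p₂) ≈ 1.754 rad (100.5°). The total great-circle distance is δ·R ≈ 1.754 × 3959 ≈ 6943 mi, so the target fraction is f = 3200/6943 ≈ 0.461.
Interpolate at f ≈ 0.461 with slerp weights a = sin((1−f)δ)/sin δ ≈ 0.824, b = sin(fδ)/sin δ ≈ 0.735.
p = a·p₁ + b·p₂ ≈ (0.554, -0.806, 0.208); φ = arcsin(p_z) ≈ 12.01°, λ = atan2(p_y, p_x) ≈ -55.47°.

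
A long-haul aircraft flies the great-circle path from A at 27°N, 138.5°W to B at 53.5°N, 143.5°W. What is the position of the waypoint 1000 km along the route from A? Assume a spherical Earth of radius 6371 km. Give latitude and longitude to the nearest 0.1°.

≈ 35.9°N, 139.8°W

The haversine formula gives a central angle δ ≈ 0.467 rad (26.8°) between the endpoints. The total great-circle distance is δ·R ≈ 0.467 × 6371 ≈ 2975 km, so the target fraction is f = 1000/2975 ≈ 0.336.
Interpolate at f ≈ 0.336 with slerp weights a = sin((1−f)δ)/sin δ ≈ 0.678, b = sin(fδ)/sin δ ≈ 0.347.
p = a·p₁ + b·p₂ ≈ (-0.618, -0.523, 0.587); φ = arcsin(p_z) ≈ 35.93°, λ = atan2(p_y, p_x) ≈ -139.77°.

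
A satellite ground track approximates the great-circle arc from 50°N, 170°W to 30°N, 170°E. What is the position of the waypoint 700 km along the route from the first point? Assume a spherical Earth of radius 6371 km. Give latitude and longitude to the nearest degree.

Convert each endpoint to a unit vector on the sphere (x = cos φ cos λ, y = cos φ sin λ, z = sin φ).
The central angle between the endpoints is δ = arccos(p₁·p₂) ≈ 0.437 rad (25.0°). The total great-circle distance is δ·R ≈ 0.437 × 6371 ≈ 2783 km, so the target fraction is f = 700/2783 ≈ 0.252.
Interpolate at f ≈ 0.252 with slerp weights a = sin((1−f)δ)/sin δ ≈ 0.759, b = sin(fδ)/sin δ ≈ 0.259.
p = a·p₁ + b·p₂ ≈ (-0.702, -0.046, 0.711); φ = arcsin(p_z) ≈ 45.32°, λ = atan2(p_y, p_x) ≈ -176.27°.

≈ 45°N, 176°W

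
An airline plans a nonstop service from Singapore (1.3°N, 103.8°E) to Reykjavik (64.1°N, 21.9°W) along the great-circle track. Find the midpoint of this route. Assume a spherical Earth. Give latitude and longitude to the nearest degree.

≈ (48°N, 78°E)

Convert each endpoint to a unit vector on the sphere (x = cos φ cos λ, y = cos φ sin λ, z = sin φ).
The central angle between the endpoints is δ = arccos(p₁·p₂) ≈ 1.807 rad (103.6°).
Interpolate at f = 1/2 with slerp weights a = sin((1−f)δ)/sin δ ≈ 0.808, b = sin(fδ)/sin δ ≈ 0.808.
p = a·p₁ + b·p₂ ≈ (0.135, 0.653, 0.745); φ = arcsin(p_z) ≈ 48.19°, λ = atan2(p_y, p_x) ≈ 78.33°.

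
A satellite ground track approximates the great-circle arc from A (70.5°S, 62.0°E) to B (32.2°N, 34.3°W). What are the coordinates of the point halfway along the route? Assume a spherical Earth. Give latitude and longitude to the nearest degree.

Write both endpoints as unit vectors p₁, p₂ with components (cos φ cos λ, cos φ sin λ, sin φ).
The central angle between the endpoints is δ = arccos(p₁·p₂) ≈ 2.133 rad (122.2°).
Interpolate at f = 1/2 with slerp weights a = sin((1−f)δ)/sin δ ≈ 1.035, b = sin(fδ)/sin δ ≈ 1.035.
p = a·p₁ + b·p₂ ≈ (0.886, -0.189, -0.424); φ = arcsin(p_z) ≈ -25.10°, λ = atan2(p_y, p_x) ≈ -12.01°.

≈ (25°S, 12°W)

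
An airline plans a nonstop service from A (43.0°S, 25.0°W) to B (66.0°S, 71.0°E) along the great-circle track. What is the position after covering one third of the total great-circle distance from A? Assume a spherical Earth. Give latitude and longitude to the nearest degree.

Convert each endpoint to a unit vector on the sphere (x = cos φ cos λ, y = cos φ sin λ, z = sin φ).
The central angle between the endpoints is δ = arccos(p₁·p₂) ≈ 0.937 rad (53.7°).
Interpolate at f = 1/3 with slerp weights a = sin((1−f)δ)/sin δ ≈ 0.726, b = sin(fδ)/sin δ ≈ 0.381.
p = a·p₁ + b·p₂ ≈ (0.532, -0.078, -0.843); φ = arcsin(p_z) ≈ -57.50°, λ = atan2(p_y, p_x) ≈ -8.31°.

≈ (58°S, 8°W)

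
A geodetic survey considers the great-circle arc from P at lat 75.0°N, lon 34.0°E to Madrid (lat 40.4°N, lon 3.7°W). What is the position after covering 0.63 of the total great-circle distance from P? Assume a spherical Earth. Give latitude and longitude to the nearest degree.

≈ lat 54°N, lon 2°E

The haversine formula gives a central angle δ ≈ 0.673 rad (38.6°) between the endpoints.
Interpolate at f = 0.63 with slerp weights a = sin((1−f)δ)/sin δ ≈ 0.395, b = sin(fδ)/sin δ ≈ 0.660.
p = a·p₁ + b·p₂ ≈ (0.586, 0.025, 0.810); φ = arcsin(p_z) ≈ 54.06°, λ = atan2(p_y, p_x) ≈ 2.42°.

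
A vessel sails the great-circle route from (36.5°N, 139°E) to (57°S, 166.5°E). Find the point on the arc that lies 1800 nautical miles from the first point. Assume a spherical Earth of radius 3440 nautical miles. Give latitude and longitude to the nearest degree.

≈ (7°N, 146°E)

Convert each endpoint to a unit vector on the sphere (x = cos φ cos λ, y = cos φ sin λ, z = sin φ).
The central angle between the endpoints is δ = arccos(p₁·p₂) ≈ 1.682 rad (96.3°). The total great-circle distance is δ·R ≈ 1.682 × 3440 ≈ 5784 nmi, so the target fraction is f = 1800/5784 ≈ 0.311.
Interpolate at f ≈ 0.311 with slerp weights a = sin((1−f)δ)/sin δ ≈ 0.922, b = sin(fδ)/sin δ ≈ 0.503.
p = a·p₁ + b·p₂ ≈ (-0.825, 0.550, 0.127); φ = arcsin(p_z) ≈ 7.27°, λ = atan2(p_y, p_x) ≈ 146.32°.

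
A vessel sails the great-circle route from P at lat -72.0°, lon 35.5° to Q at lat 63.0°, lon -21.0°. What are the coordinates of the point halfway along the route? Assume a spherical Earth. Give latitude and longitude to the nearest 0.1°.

≈ lat -5.1°, lon 1.4°

Write both endpoints as unit vectors p₁, p₂ with components (cos φ cos λ, cos φ sin λ, sin φ).
The central angle between the endpoints is δ = arccos(p₁·p₂) ≈ 2.450 rad (140.4°).
Interpolate at f = 1/2 with slerp weights a = sin((1−f)δ)/sin δ ≈ 1.474, b = sin(fδ)/sin δ ≈ 1.474.
p = a·p₁ + b·p₂ ≈ (0.996, 0.025, -0.089); φ = arcsin(p_z) ≈ -5.08°, λ = atan2(p_y, p_x) ≈ 1.42°.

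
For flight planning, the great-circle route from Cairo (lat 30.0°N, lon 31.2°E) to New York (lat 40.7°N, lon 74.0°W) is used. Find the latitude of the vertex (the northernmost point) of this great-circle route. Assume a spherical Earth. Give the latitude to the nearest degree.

The great circle lies in the plane with unit normal n̂ = (p₁ × p₂)/|p₁ × p₂|.
Here n̂_z ≈ -0.641; the vertex latitude is φ_max = arccos|n̂_z| ≈ 50.1°.
Check via Clairaut: cos φ_max = |cos φ₁| · sin C = cos(30.0°)·sin(47.8°) ≈ 0.641, again giving ≈ 50.1°.

≈ 50°N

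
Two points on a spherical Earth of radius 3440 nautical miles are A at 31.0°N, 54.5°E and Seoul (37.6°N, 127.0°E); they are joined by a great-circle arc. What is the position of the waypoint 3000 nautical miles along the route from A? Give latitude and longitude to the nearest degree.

The haversine formula gives a central angle δ ≈ 1.026 rad (58.8°) between the endpoints. The total great-circle distance is δ·R ≈ 1.026 × 3440 ≈ 3529 nmi, so the target fraction is f = 3000/3529 ≈ 0.850.
Interpolate at f ≈ 0.850 with slerp weights a = sin((1−f)δ)/sin δ ≈ 0.179, b = sin(fδ)/sin δ ≈ 0.895.
p = a·p₁ + b·p₂ ≈ (-0.338, 0.691, 0.639); φ = arcsin(p_z) ≈ 39.68°, λ = atan2(p_y, p_x) ≈ 116.04°.

≈ 40°N, 116°E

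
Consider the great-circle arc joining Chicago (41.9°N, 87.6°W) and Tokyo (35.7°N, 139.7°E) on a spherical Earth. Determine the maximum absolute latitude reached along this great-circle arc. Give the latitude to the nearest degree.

The great circle lies in the plane with unit normal n̂ = (p₁ × p₂)/|p₁ × p₂|.
Here n̂_z ≈ -0.444; the vertex latitude is φ_max = arccos|n̂_z| ≈ 63.6°.
Check via Clairaut: cos φ_max = |cos φ₁| · sin C = cos(41.9°)·sin(36.7°) ≈ 0.444, again giving ≈ 63.6°.

≈ 64°N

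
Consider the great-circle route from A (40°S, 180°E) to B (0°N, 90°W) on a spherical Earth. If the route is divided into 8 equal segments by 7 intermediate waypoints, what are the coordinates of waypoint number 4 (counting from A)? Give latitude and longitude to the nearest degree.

The haversine formula gives a central angle δ ≈ 1.571 rad (90.0°) between the endpoints.
Interpolate at f = 4/8 with slerp weights a = sin((1−f)δ)/sin δ ≈ 0.707, b = sin(fδ)/sin δ ≈ 0.707.
p = a·p₁ + b·p₂ ≈ (-0.542, -0.707, -0.455); φ = arcsin(p_z) ≈ -27.03°, λ = atan2(p_y, p_x) ≈ -127.45°.

≈ (27°S, 127°W)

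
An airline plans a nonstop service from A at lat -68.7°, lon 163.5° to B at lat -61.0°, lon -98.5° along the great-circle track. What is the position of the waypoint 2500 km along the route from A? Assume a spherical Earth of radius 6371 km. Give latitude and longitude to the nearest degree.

≈ lat -71°, lon -127°

Convert each endpoint to a unit vector on the sphere (x = cos φ cos λ, y = cos φ sin λ, z = sin φ).
The central angle between the endpoints is δ = arccos(p₁·p₂) ≈ 0.659 rad (37.8°). The total great-circle distance is δ·R ≈ 0.659 × 6371 ≈ 4201 km, so the target fraction is f = 2500/4201 ≈ 0.595.
Interpolate at f ≈ 0.595 with slerp weights a = sin((1−f)δ)/sin δ ≈ 0.431, b = sin(fδ)/sin δ ≈ 0.624.
p = a·p₁ + b·p₂ ≈ (-0.195, -0.255, -0.947); φ = arcsin(p_z) ≈ -71.29°, λ = atan2(p_y, p_x) ≈ -127.38°.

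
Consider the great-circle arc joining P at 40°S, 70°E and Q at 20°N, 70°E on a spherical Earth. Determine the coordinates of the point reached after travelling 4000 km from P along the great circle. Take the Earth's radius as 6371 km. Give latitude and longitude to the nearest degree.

Convert each endpoint to a unit vector on the sphere (x = cos φ cos λ, y = cos φ sin λ, z = sin φ).
The central angle between the endpoints is δ = arccos(p₁·p₂) ≈ 1.047 rad (60.0°). The total great-circle distance is δ·R ≈ 1.047 × 6371 ≈ 6672 km, so the target fraction is f = 4000/6672 ≈ 0.600.
Interpolate at f ≈ 0.600 with slerp weights a = sin((1−f)δ)/sin δ ≈ 0.470, b = sin(fδ)/sin δ ≈ 0.678.
p = a·p₁ + b·p₂ ≈ (0.341, 0.937, -0.070); φ = arcsin(p_z) ≈ -4.03°, λ = atan2(p_y, p_x) ≈ 70.00°.

≈ 4°S, 70°E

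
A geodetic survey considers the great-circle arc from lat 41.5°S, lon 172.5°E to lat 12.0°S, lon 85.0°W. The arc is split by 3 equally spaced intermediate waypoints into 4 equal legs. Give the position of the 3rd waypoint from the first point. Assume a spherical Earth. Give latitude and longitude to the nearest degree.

≈ lat 27°S, lon 104°W

From cos δ = sin φ₁ sin φ₂ + cos φ₁ cos φ₂ cos Δλ, the central angle is δ ≈ 1.592 rad (91.2°).
Interpolate at f = 3/4 with slerp weights a = sin((1−f)δ)/sin δ ≈ 0.388, b = sin(fδ)/sin δ ≈ 0.930.
p = a·p₁ + b·p₂ ≈ (-0.209, -0.868, -0.450); φ = arcsin(p_z) ≈ -26.75°, λ = atan2(p_y, p_x) ≈ -103.50°.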